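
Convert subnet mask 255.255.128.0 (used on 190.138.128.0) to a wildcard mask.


Subnet mask: 255.255.128.0
Wildcard = 255.255.255.255 - subnet mask
255 - 255 = 0
255 - 255 = 0
255 - 128 = 127
255 - 0 = 255
Wildcard: 0.0.127.255


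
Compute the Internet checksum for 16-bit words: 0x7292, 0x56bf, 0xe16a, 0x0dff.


Sum all words (with carry folding):
+ 0x7292 = 0x7292
+ 0x56bf = 0xc951
+ 0xe16a = 0xaabc
+ 0x0dff = 0xb8bb
One's complement: ~0xb8bb
Checksum = 0x4744


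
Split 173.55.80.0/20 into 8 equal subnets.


New prefix = 20 + 3 = 23
Each subnet has 512 addresses
  173.55.80.0/23
  173.55.82.0/23
  173.55.84.0/23
  173.55.86.0/23
  173.55.88.0/23
  173.55.90.0/23
  173.55.92.0/23
  173.55.94.0/23
Subnets: 173.55.80.0/23, 173.55.82.0/23, 173.55.84.0/23, 173.55.86.0/23, 173.55.88.0/23, 173.55.90.0/23, 173.55.92.0/23, 173.55.94.0/23


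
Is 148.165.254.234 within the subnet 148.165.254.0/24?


Subnet network: 148.165.254.0
Test IP AND mask: 148.165.254.0
Yes, 148.165.254.234 is in 148.165.254.0/24


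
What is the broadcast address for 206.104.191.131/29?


Network: 206.104.191.128/29
Host bits = 3
Set all host bits to 1:
Broadcast: 206.104.191.135


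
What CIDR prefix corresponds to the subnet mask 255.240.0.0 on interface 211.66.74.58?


Binary: 11111111.11110000.00000000.00000000
Count leading 1s
Prefix: /12


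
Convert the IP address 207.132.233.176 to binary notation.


207 = 11001111
132 = 10000100
233 = 11101001
176 = 10110000
Binary: 11001111.10000100.11101001.10110000


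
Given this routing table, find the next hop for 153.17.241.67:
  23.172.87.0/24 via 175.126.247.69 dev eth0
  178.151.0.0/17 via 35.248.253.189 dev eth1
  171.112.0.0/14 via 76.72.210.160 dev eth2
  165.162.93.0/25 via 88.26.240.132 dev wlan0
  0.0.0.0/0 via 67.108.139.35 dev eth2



Longest prefix match for 153.17.241.67:
  /24 23.172.87.0: no
  /17 178.151.0.0: no
  /14 171.112.0.0: no
  /25 165.162.93.0: no
  /0 0.0.0.0: MATCH
Selected: next-hop 67.108.139.35 via eth2 (matched /0)


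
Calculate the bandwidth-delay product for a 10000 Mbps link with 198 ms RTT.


BDP = bandwidth * RTT
= 10000 Mbps * 198 ms
= 10000 * 1e6 * 198 / 1000 bits
= 1980000000 bits
= 247500000 bytes
= 241699.2188 KB
BDP = 1980000000 bits (247500000 bytes)


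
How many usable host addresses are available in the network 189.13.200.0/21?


Host bits = 32 - 21 = 11
Total addresses = 2^11 = 2048
Usable = total - 2 (network and broadcast)
Usable hosts: 2046


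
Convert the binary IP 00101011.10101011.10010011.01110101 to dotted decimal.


00101011 = 43
10101011 = 171
10010011 = 147
01110101 = 117
IP: 43.171.147.117


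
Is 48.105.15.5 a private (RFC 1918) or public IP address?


RFC 1918 private ranges:
  10.0.0.0/8 (10.0.0.0 - 10.255.255.255)
  172.16.0.0/12 (172.16.0.0 - 172.31.255.255)
  192.168.0.0/16 (192.168.0.0 - 192.168.255.255)
Public (not in any RFC 1918 range)


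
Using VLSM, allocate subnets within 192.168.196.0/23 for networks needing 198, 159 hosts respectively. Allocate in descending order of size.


198 hosts -> /24 (254 usable): 192.168.196.0/24
159 hosts -> /24 (254 usable): 192.168.197.0/24
Allocation: 192.168.196.0/24 (198 hosts, 254 usable); 192.168.197.0/24 (159 hosts, 254 usable)


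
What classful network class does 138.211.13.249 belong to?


First octet: 138
Binary: 10001010
10xxxxxx -> Class B (128-191)
Class B, default mask 255.255.0.0 (/16)


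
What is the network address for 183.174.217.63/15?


IP:   10110111.10101110.11011001.00111111
Mask: 11111111.11111110.00000000.00000000
AND operation:
Net:  10110111.10101110.00000000.00000000
Network: 183.174.0.0/15


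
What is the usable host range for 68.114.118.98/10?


Network: 68.64.0.0
Broadcast: 68.127.255.255
First usable = network + 1
Last usable = broadcast - 1
Range: 68.64.0.1 to 68.127.255.254


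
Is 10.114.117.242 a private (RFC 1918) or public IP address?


RFC 1918 private ranges:
  10.0.0.0/8 (10.0.0.0 - 10.255.255.255)
  172.16.0.0/12 (172.16.0.0 - 172.31.255.255)
  192.168.0.0/16 (192.168.0.0 - 192.168.255.255)
Private (in 10.0.0.0/8)


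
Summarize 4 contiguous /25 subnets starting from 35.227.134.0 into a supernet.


Original prefix: /25
Number of subnets: 4 = 2^2
New prefix = 25 - 2 = 23
Supernet: 35.227.134.0/23


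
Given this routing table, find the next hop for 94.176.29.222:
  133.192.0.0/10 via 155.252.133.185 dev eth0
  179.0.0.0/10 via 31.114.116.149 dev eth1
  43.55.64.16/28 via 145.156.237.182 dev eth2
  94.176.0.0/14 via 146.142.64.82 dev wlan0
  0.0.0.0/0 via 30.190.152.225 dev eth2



Longest prefix match for 94.176.29.222:
  /10 133.192.0.0: no
  /10 179.0.0.0: no
  /28 43.55.64.16: no
  /14 94.176.0.0: MATCH
  /0 0.0.0.0: MATCH
Selected: next-hop 146.142.64.82 via wlan0 (matched /14)


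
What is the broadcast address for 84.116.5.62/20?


Network: 84.116.0.0/20
Host bits = 12
Set all host bits to 1:
Broadcast: 84.116.15.255


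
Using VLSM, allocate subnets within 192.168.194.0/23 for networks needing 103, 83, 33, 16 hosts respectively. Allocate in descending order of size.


103 hosts -> /25 (126 usable): 192.168.194.0/25
83 hosts -> /25 (126 usable): 192.168.194.128/25
33 hosts -> /26 (62 usable): 192.168.195.0/26
16 hosts -> /27 (30 usable): 192.168.195.64/27
Allocation: 192.168.194.0/25 (103 hosts, 126 usable); 192.168.194.128/25 (83 hosts, 126 usable); 192.168.195.0/26 (33 hosts, 62 usable); 192.168.195.64/27 (16 hosts, 30 usable)


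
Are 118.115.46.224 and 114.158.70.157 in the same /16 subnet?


Mask: 255.255.0.0
118.115.46.224 AND mask = 118.115.0.0
114.158.70.157 AND mask = 114.158.0.0
No, different subnets (118.115.0.0 vs 114.158.0.0)


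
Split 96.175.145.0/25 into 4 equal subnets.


New prefix = 25 + 2 = 27
Each subnet has 32 addresses
  96.175.145.0/27
  96.175.145.32/27
  96.175.145.64/27
  96.175.145.96/27
Subnets: 96.175.145.0/27, 96.175.145.32/27, 96.175.145.64/27, 96.175.145.96/27


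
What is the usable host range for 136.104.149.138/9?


Network: 136.0.0.0
Broadcast: 136.127.255.255
First usable = network + 1
Last usable = broadcast - 1
Range: 136.0.0.1 to 136.127.255.254


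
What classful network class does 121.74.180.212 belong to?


First octet: 121
Binary: 01111001
0xxxxxxx -> Class A (1-126)
Class A, default mask 255.0.0.0 (/8)


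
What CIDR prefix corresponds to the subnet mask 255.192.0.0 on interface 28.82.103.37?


Binary: 11111111.11000000.00000000.00000000
Count leading 1s
Prefix: /10


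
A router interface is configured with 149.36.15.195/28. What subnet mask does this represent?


/28 means 28 network bits, 4 host bits
Binary: 11111111111111111111111111110000
Mask: 255.255.255.240


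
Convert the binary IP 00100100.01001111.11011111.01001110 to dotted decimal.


00100100 = 36
01001111 = 79
11011111 = 223
01001110 = 78
IP: 36.79.223.78


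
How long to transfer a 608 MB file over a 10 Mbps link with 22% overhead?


Effective throughput = 10 * (1 - 22/100) = 7.8 Mbps
File size in Mb = 608 * 8 = 4864 Mb
Time = 4864 / 7.8
Time = 623.5897 seconds


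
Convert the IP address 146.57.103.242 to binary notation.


146 = 10010010
57 = 00111001
103 = 01100111
242 = 11110010
Binary: 10010010.00111001.01100111.11110010


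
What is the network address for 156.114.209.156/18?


IP:   10011100.01110010.11010001.10011100
Mask: 11111111.11111111.11000000.00000000
AND operation:
Net:  10011100.01110010.11000000.00000000
Network: 156.114.192.0/18


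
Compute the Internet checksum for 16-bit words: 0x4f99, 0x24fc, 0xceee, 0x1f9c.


Sum all words (with carry folding):
+ 0x4f99 = 0x4f99
+ 0x24fc = 0x7495
+ 0xceee = 0x4384
+ 0x1f9c = 0x6320
One's complement: ~0x6320
Checksum = 0x9cdf


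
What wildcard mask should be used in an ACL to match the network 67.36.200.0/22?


Subnet mask: 255.255.252.0
Wildcard = 255.255.255.255 - subnet mask
255 - 255 = 0
255 - 255 = 0
255 - 252 = 3
255 - 0 = 255
Wildcard: 0.0.3.255


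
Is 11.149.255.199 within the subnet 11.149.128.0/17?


Subnet network: 11.149.128.0
Test IP AND mask: 11.149.128.0
Yes, 11.149.255.199 is in 11.149.128.0/17


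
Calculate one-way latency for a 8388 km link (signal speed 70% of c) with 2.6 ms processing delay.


Speed = 0.7 * 3e5 km/s = 210000 km/s
Propagation delay = 8388 / 210000 = 0.0399 s = 39.9429 ms
Processing delay = 2.6 ms
Total one-way latency = 42.5429 ms


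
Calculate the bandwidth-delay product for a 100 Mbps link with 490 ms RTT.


BDP = bandwidth * RTT
= 100 Mbps * 490 ms
= 100 * 1e6 * 490 / 1000 bits
= 49000000 bits
= 6125000 bytes
= 5981.4453 KB
BDP = 49000000 bits (6125000 bytes)


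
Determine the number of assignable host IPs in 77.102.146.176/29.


Host bits = 32 - 29 = 3
Total addresses = 2^3 = 8
Usable = total - 2 (network and broadcast)
Usable hosts: 6


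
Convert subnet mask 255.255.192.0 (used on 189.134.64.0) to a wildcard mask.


Subnet mask: 255.255.192.0
Wildcard = 255.255.255.255 - subnet mask
255 - 255 = 0
255 - 255 = 0
255 - 192 = 63
255 - 0 = 255
Wildcard: 0.0.63.255


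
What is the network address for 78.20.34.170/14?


IP:   01001110.00010100.00100010.10101010
Mask: 11111111.11111100.00000000.00000000
AND operation:
Net:  01001110.00010100.00000000.00000000
Network: 78.20.0.0/14


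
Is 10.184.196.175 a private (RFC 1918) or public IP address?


RFC 1918 private ranges:
  10.0.0.0/8 (10.0.0.0 - 10.255.255.255)
  172.16.0.0/12 (172.16.0.0 - 172.31.255.255)
  192.168.0.0/16 (192.168.0.0 - 192.168.255.255)
Private (in 10.0.0.0/8)


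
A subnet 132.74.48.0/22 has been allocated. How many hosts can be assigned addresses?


Host bits = 32 - 22 = 10
Total addresses = 2^10 = 1024
Usable = total - 2 (network and broadcast)
Usable hosts: 1022


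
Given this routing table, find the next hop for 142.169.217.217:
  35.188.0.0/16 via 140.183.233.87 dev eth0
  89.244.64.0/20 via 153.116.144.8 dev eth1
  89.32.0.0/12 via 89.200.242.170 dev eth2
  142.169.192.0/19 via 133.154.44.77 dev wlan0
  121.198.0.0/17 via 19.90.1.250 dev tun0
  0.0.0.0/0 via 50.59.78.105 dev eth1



Longest prefix match for 142.169.217.217:
  /16 35.188.0.0: no
  /20 89.244.64.0: no
  /12 89.32.0.0: no
  /19 142.169.192.0: MATCH
  /17 121.198.0.0: no
  /0 0.0.0.0: MATCH
Selected: next-hop 133.154.44.77 via wlan0 (matched /19)


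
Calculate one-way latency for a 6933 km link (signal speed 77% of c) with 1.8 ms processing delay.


Speed = 0.77 * 3e5 km/s = 231000 km/s
Propagation delay = 6933 / 231000 = 0.03 s = 30.013 ms
Processing delay = 1.8 ms
Total one-way latency = 31.813 ms


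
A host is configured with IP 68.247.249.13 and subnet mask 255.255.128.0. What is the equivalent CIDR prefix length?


Binary: 11111111.11111111.10000000.00000000
Count leading 1s
Prefix: /17


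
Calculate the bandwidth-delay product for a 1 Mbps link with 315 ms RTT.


BDP = bandwidth * RTT
= 1 Mbps * 315 ms
= 1 * 1e6 * 315 / 1000 bits
= 315000 bits
= 39375 bytes
= 38.4521 KB
BDP = 315000 bits (39375 bytes)


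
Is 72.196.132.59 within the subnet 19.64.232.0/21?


Subnet network: 19.64.232.0
Test IP AND mask: 72.196.128.0
No, 72.196.132.59 is not in 19.64.232.0/21


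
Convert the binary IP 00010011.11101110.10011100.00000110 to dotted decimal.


00010011 = 19
11101110 = 238
10011100 = 156
00000110 = 6
IP: 19.238.156.6


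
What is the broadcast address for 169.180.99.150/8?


Network: 169.0.0.0/8
Host bits = 24
Set all host bits to 1:
Broadcast: 169.255.255.255


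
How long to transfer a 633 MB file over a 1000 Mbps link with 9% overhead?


Effective throughput = 1000 * (1 - 9/100) = 910 Mbps
File size in Mb = 633 * 8 = 5064 Mb
Time = 5064 / 910
Time = 5.5648 seconds


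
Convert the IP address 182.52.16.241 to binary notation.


182 = 10110110
52 = 00110100
16 = 00010000
241 = 11110001
Binary: 10110110.00110100.00010000.11110001


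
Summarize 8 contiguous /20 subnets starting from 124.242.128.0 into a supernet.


Original prefix: /20
Number of subnets: 8 = 2^3
New prefix = 20 - 3 = 17
Supernet: 124.242.128.0/17


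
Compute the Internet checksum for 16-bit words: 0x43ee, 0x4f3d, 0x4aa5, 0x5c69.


Sum all words (with carry folding):
+ 0x43ee = 0x43ee
+ 0x4f3d = 0x932b
+ 0x4aa5 = 0xddd0
+ 0x5c69 = 0x3a3a
One's complement: ~0x3a3a
Checksum = 0xc5c5


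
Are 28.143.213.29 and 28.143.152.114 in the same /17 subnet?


Mask: 255.255.128.0
28.143.213.29 AND mask = 28.143.128.0
28.143.152.114 AND mask = 28.143.128.0
Yes, same subnet (28.143.128.0)


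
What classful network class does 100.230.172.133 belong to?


First octet: 100
Binary: 01100100
0xxxxxxx -> Class A (1-126)
Class A, default mask 255.0.0.0 (/8)


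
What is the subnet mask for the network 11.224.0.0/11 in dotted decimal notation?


/11 means 11 network bits, 21 host bits
Binary: 11111111111000000000000000000000
Mask: 255.224.0.0


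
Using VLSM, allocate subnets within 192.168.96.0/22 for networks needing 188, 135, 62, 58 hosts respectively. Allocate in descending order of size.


188 hosts -> /24 (254 usable): 192.168.96.0/24
135 hosts -> /24 (254 usable): 192.168.97.0/24
62 hosts -> /26 (62 usable): 192.168.98.0/26
58 hosts -> /26 (62 usable): 192.168.98.64/26
Allocation: 192.168.96.0/24 (188 hosts, 254 usable); 192.168.97.0/24 (135 hosts, 254 usable); 192.168.98.0/26 (62 hosts, 62 usable); 192.168.98.64/26 (58 hosts, 62 usable)


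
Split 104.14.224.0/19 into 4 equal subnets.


New prefix = 19 + 2 = 21
Each subnet has 2048 addresses
  104.14.224.0/21
  104.14.232.0/21
  104.14.240.0/21
  104.14.248.0/21
Subnets: 104.14.224.0/21, 104.14.232.0/21, 104.14.240.0/21, 104.14.248.0/21


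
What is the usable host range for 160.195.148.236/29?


Network: 160.195.148.232
Broadcast: 160.195.148.239
First usable = network + 1
Last usable = broadcast - 1
Range: 160.195.148.233 to 160.195.148.238


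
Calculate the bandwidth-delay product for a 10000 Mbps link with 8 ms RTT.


BDP = bandwidth * RTT
= 10000 Mbps * 8 ms
= 10000 * 1e6 * 8 / 1000 bits
= 80000000 bits
= 10000000 bytes
= 9765.625 KB
BDP = 80000000 bits (10000000 bytes)


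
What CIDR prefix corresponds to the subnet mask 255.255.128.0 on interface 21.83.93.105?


Binary: 11111111.11111111.10000000.00000000
Count leading 1s
Prefix: /17


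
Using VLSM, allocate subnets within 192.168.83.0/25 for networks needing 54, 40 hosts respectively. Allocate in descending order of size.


54 hosts -> /26 (62 usable): 192.168.83.0/26
40 hosts -> /26 (62 usable): 192.168.83.64/26
Allocation: 192.168.83.0/26 (54 hosts, 62 usable); 192.168.83.64/26 (40 hosts, 62 usable)


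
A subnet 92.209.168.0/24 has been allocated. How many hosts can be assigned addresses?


Host bits = 32 - 24 = 8
Total addresses = 2^8 = 256
Usable = total - 2 (network and broadcast)
Usable hosts: 254


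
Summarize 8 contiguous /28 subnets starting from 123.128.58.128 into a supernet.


Original prefix: /28
Number of subnets: 8 = 2^3
New prefix = 28 - 3 = 25
Supernet: 123.128.58.128/25


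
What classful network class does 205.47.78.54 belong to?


First octet: 205
Binary: 11001101
110xxxxx -> Class C (192-223)
Class C, default mask 255.255.255.0 (/24)


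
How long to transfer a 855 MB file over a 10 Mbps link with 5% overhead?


Effective throughput = 10 * (1 - 5/100) = 9.5 Mbps
File size in Mb = 855 * 8 = 6840 Mb
Time = 6840 / 9.5
Time = 720 seconds


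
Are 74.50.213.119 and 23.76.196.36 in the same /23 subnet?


Mask: 255.255.254.0
74.50.213.119 AND mask = 74.50.212.0
23.76.196.36 AND mask = 23.76.196.0
No, different subnets (74.50.212.0 vs 23.76.196.0)


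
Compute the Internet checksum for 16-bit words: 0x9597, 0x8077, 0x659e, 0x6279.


Sum all words (with carry folding):
+ 0x9597 = 0x9597
+ 0x8077 = 0x160f
+ 0x659e = 0x7bad
+ 0x6279 = 0xde26
One's complement: ~0xde26
Checksum = 0x21d9


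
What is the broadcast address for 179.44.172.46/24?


Network: 179.44.172.0/24
Host bits = 8
Set all host bits to 1:
Broadcast: 179.44.172.255


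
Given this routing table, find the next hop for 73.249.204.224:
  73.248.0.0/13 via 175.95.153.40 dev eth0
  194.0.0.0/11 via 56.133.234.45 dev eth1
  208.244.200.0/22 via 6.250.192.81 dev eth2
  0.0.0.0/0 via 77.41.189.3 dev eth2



Longest prefix match for 73.249.204.224:
  /13 73.248.0.0: MATCH
  /11 194.0.0.0: no
  /22 208.244.200.0: no
  /0 0.0.0.0: MATCH
Selected: next-hop 175.95.153.40 via eth0 (matched /13)


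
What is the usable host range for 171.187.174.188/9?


Network: 171.128.0.0
Broadcast: 171.255.255.255
First usable = network + 1
Last usable = broadcast - 1
Range: 171.128.0.1 to 171.255.255.254


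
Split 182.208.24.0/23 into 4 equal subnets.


New prefix = 23 + 2 = 25
Each subnet has 128 addresses
  182.208.24.0/25
  182.208.24.128/25
  182.208.25.0/25
  182.208.25.128/25
Subnets: 182.208.24.0/25, 182.208.24.128/25, 182.208.25.0/25, 182.208.25.128/25


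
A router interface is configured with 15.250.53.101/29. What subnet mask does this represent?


/29 means 29 network bits, 3 host bits
Binary: 11111111111111111111111111111000
Mask: 255.255.255.248


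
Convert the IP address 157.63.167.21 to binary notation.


157 = 10011101
63 = 00111111
167 = 10100111
21 = 00010101
Binary: 10011101.00111111.10100111.00010101


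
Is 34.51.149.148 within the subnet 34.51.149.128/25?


Subnet network: 34.51.149.128
Test IP AND mask: 34.51.149.128
Yes, 34.51.149.148 is in 34.51.149.128/25


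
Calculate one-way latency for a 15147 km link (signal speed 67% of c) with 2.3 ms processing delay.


Speed = 0.67 * 3e5 km/s = 201000 km/s
Propagation delay = 15147 / 201000 = 0.0754 s = 75.3582 ms
Processing delay = 2.3 ms
Total one-way latency = 77.6582 ms


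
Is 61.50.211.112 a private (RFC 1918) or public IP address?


RFC 1918 private ranges:
  10.0.0.0/8 (10.0.0.0 - 10.255.255.255)
  172.16.0.0/12 (172.16.0.0 - 172.31.255.255)
  192.168.0.0/16 (192.168.0.0 - 192.168.255.255)
Public (not in any RFC 1918 range)


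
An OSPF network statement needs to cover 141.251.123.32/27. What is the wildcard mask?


Subnet mask: 255.255.255.224
Wildcard = 255.255.255.255 - subnet mask
255 - 255 = 0
255 - 255 = 0
255 - 255 = 0
255 - 224 = 31
Wildcard: 0.0.0.31


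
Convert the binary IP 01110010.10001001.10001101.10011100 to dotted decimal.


01110010 = 114
10001001 = 137
10001101 = 141
10011100 = 156
IP: 114.137.141.156


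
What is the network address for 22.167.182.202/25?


IP:   00010110.10100111.10110110.11001010
Mask: 11111111.11111111.11111111.10000000
AND operation:
Net:  00010110.10100111.10110110.10000000
Network: 22.167.182.128/25


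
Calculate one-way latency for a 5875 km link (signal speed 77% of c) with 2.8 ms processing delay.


Speed = 0.77 * 3e5 km/s = 231000 km/s
Propagation delay = 5875 / 231000 = 0.0254 s = 25.4329 ms
Processing delay = 2.8 ms
Total one-way latency = 28.2329 ms


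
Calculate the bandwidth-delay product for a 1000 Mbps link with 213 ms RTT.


BDP = bandwidth * RTT
= 1000 Mbps * 213 ms
= 1000 * 1e6 * 213 / 1000 bits
= 213000000 bits
= 26625000 bytes
= 26000.9766 KB
BDP = 213000000 bits (26625000 bytes)


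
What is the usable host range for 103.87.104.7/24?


Network: 103.87.104.0
Broadcast: 103.87.104.255
First usable = network + 1
Last usable = broadcast - 1
Range: 103.87.104.1 to 103.87.104.254


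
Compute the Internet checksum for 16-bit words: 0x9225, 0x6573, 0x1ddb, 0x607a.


Sum all words (with carry folding):
+ 0x9225 = 0x9225
+ 0x6573 = 0xf798
+ 0x1ddb = 0x1574
+ 0x607a = 0x75ee
One's complement: ~0x75ee
Checksum = 0x8a11


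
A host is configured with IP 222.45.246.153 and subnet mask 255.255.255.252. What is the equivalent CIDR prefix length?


Binary: 11111111.11111111.11111111.11111100
Count leading 1s
Prefix: /30


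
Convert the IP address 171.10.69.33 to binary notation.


171 = 10101011
10 = 00001010
69 = 01000101
33 = 00100001
Binary: 10101011.00001010.01000101.00100001


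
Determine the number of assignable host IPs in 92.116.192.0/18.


Host bits = 32 - 18 = 14
Total addresses = 2^14 = 16384
Usable = total - 2 (network and broadcast)
Usable hosts: 16382


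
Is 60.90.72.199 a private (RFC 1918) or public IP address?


RFC 1918 private ranges:
  10.0.0.0/8 (10.0.0.0 - 10.255.255.255)
  172.16.0.0/12 (172.16.0.0 - 172.31.255.255)
  192.168.0.0/16 (192.168.0.0 - 192.168.255.255)
Public (not in any RFC 1918 range)


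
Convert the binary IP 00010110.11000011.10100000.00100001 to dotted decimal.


00010110 = 22
11000011 = 195
10100000 = 160
00100001 = 33
IP: 22.195.160.33


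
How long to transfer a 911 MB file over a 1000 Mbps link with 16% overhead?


Effective throughput = 1000 * (1 - 16/100) = 840 Mbps
File size in Mb = 911 * 8 = 7288 Mb
Time = 7288 / 840
Time = 8.6762 seconds


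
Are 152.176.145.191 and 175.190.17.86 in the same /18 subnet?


Mask: 255.255.192.0
152.176.145.191 AND mask = 152.176.128.0
175.190.17.86 AND mask = 175.190.0.0
No, different subnets (152.176.128.0 vs 175.190.0.0)


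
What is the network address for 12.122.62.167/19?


IP:   00001100.01111010.00111110.10100111
Mask: 11111111.11111111.11100000.00000000
AND operation:
Net:  00001100.01111010.00100000.00000000
Network: 12.122.32.0/19


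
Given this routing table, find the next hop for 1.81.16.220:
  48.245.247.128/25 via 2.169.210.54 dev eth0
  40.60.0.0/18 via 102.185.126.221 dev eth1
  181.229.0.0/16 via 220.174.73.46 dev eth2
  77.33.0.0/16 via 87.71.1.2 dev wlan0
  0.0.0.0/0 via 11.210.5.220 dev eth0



Longest prefix match for 1.81.16.220:
  /25 48.245.247.128: no
  /18 40.60.0.0: no
  /16 181.229.0.0: no
  /16 77.33.0.0: no
  /0 0.0.0.0: MATCH
Selected: next-hop 11.210.5.220 via eth0 (matched /0)


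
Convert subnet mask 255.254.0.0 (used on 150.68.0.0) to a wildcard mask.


Subnet mask: 255.254.0.0
Wildcard = 255.255.255.255 - subnet mask
255 - 255 = 0
255 - 254 = 1
255 - 0 = 255
255 - 0 = 255
Wildcard: 0.1.255.255


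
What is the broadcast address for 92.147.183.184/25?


Network: 92.147.183.128/25
Host bits = 7
Set all host bits to 1:
Broadcast: 92.147.183.255


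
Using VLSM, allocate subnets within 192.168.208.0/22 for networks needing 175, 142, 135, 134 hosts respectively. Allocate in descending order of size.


175 hosts -> /24 (254 usable): 192.168.208.0/24
142 hosts -> /24 (254 usable): 192.168.209.0/24
135 hosts -> /24 (254 usable): 192.168.210.0/24
134 hosts -> /24 (254 usable): 192.168.211.0/24
Allocation: 192.168.208.0/24 (175 hosts, 254 usable); 192.168.209.0/24 (142 hosts, 254 usable); 192.168.210.0/24 (135 hosts, 254 usable); 192.168.211.0/24 (134 hosts, 254 usable)


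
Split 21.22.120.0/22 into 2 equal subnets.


New prefix = 22 + 1 = 23
Each subnet has 512 addresses
  21.22.120.0/23
  21.22.122.0/23
Subnets: 21.22.120.0/23, 21.22.122.0/23


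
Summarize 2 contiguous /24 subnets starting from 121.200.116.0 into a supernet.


Original prefix: /24
Number of subnets: 2 = 2^1
New prefix = 24 - 1 = 23
Supernet: 121.200.116.0/23


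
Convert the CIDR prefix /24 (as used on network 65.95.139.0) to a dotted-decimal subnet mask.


/24 means 24 network bits, 8 host bits
Binary: 11111111111111111111111100000000
Mask: 255.255.255.0


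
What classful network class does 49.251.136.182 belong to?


First octet: 49
Binary: 00110001
0xxxxxxx -> Class A (1-126)
Class A, default mask 255.0.0.0 (/8)


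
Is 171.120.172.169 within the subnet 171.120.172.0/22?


Subnet network: 171.120.172.0
Test IP AND mask: 171.120.172.0
Yes, 171.120.172.169 is in 171.120.172.0/22


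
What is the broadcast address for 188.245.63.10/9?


Network: 188.128.0.0/9
Host bits = 23
Set all host bits to 1:
Broadcast: 188.255.255.255


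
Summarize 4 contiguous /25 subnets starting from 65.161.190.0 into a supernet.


Original prefix: /25
Number of subnets: 4 = 2^2
New prefix = 25 - 2 = 23
Supernet: 65.161.190.0/23


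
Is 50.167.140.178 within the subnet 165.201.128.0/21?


Subnet network: 165.201.128.0
Test IP AND mask: 50.167.136.0
No, 50.167.140.178 is not in 165.201.128.0/21


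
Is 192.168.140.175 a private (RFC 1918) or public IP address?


RFC 1918 private ranges:
  10.0.0.0/8 (10.0.0.0 - 10.255.255.255)
  172.16.0.0/12 (172.16.0.0 - 172.31.255.255)
  192.168.0.0/16 (192.168.0.0 - 192.168.255.255)
Private (in 192.168.0.0/16)


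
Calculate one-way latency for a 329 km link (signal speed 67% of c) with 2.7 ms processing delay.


Speed = 0.67 * 3e5 km/s = 201000 km/s
Propagation delay = 329 / 201000 = 0.0016 s = 1.6368 ms
Processing delay = 2.7 ms
Total one-way latency = 4.3368 ms


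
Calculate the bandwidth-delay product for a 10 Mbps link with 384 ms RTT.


BDP = bandwidth * RTT
= 10 Mbps * 384 ms
= 10 * 1e6 * 384 / 1000 bits
= 3840000 bits
= 480000 bytes
= 468.75 KB
BDP = 3840000 bits (480000 bytes)


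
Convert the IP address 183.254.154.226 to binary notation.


183 = 10110111
254 = 11111110
154 = 10011010
226 = 11100010
Binary: 10110111.11111110.10011010.11100010


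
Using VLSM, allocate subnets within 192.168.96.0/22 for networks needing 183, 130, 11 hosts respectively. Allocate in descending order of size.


183 hosts -> /24 (254 usable): 192.168.96.0/24
130 hosts -> /24 (254 usable): 192.168.97.0/24
11 hosts -> /28 (14 usable): 192.168.98.0/28
Allocation: 192.168.96.0/24 (183 hosts, 254 usable); 192.168.97.0/24 (130 hosts, 254 usable); 192.168.98.0/28 (11 hosts, 14 usable)


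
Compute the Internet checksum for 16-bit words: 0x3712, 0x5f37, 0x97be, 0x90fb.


Sum all words (with carry folding):
+ 0x3712 = 0x3712
+ 0x5f37 = 0x9649
+ 0x97be = 0x2e08
+ 0x90fb = 0xbf03
One's complement: ~0xbf03
Checksum = 0x40fc


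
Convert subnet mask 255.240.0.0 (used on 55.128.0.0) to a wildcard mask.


Subnet mask: 255.240.0.0
Wildcard = 255.255.255.255 - subnet mask
255 - 255 = 0
255 - 240 = 15
255 - 0 = 255
255 - 0 = 255
Wildcard: 0.15.255.255


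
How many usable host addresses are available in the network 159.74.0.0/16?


Host bits = 32 - 16 = 16
Total addresses = 2^16 = 65536
Usable = total - 2 (network and broadcast)
Usable hosts: 65534


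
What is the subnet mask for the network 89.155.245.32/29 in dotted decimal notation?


/29 means 29 network bits, 3 host bits
Binary: 11111111111111111111111111111000
Mask: 255.255.255.248


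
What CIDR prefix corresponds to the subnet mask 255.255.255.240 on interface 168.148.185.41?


Binary: 11111111.11111111.11111111.11110000
Count leading 1s
Prefix: /28


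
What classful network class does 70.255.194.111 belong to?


First octet: 70
Binary: 01000110
0xxxxxxx -> Class A (1-126)
Class A, default mask 255.0.0.0 (/8)


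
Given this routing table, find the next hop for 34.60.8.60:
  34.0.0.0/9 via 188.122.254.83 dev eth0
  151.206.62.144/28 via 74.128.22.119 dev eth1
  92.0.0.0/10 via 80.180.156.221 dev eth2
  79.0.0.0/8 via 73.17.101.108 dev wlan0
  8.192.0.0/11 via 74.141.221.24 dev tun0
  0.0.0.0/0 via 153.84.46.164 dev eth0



Longest prefix match for 34.60.8.60:
  /9 34.0.0.0: MATCH
  /28 151.206.62.144: no
  /10 92.0.0.0: no
  /8 79.0.0.0: no
  /11 8.192.0.0: no
  /0 0.0.0.0: MATCH
Selected: next-hop 188.122.254.83 via eth0 (matched /9)


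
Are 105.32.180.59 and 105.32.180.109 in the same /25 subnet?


Mask: 255.255.255.128
105.32.180.59 AND mask = 105.32.180.0
105.32.180.109 AND mask = 105.32.180.0
Yes, same subnet (105.32.180.0)


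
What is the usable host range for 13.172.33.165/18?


Network: 13.172.0.0
Broadcast: 13.172.63.255
First usable = network + 1
Last usable = broadcast - 1
Range: 13.172.0.1 to 13.172.63.254


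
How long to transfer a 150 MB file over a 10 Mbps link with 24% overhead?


Effective throughput = 10 * (1 - 24/100) = 7.6 Mbps
File size in Mb = 150 * 8 = 1200 Mb
Time = 1200 / 7.6
Time = 157.8947 seconds


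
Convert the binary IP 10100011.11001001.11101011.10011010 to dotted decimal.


10100011 = 163
11001001 = 201
11101011 = 235
10011010 = 154
IP: 163.201.235.154


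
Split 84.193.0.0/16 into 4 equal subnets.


New prefix = 16 + 2 = 18
Each subnet has 16384 addresses
  84.193.0.0/18
  84.193.64.0/18
  84.193.128.0/18
  84.193.192.0/18
Subnets: 84.193.0.0/18, 84.193.64.0/18, 84.193.128.0/18, 84.193.192.0/18


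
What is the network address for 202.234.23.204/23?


IP:   11001010.11101010.00010111.11001100
Mask: 11111111.11111111.11111110.00000000
AND operation:
Net:  11001010.11101010.00010110.00000000
Network: 202.234.22.0/23


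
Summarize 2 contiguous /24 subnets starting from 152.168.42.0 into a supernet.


Original prefix: /24
Number of subnets: 2 = 2^1
New prefix = 24 - 1 = 23
Supernet: 152.168.42.0/23


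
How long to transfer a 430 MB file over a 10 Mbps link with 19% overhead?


Effective throughput = 10 * (1 - 19/100) = 8.1 Mbps
File size in Mb = 430 * 8 = 3440 Mb
Time = 3440 / 8.1
Time = 424.6914 seconds


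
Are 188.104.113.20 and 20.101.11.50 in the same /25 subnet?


Mask: 255.255.255.128
188.104.113.20 AND mask = 188.104.113.0
20.101.11.50 AND mask = 20.101.11.0
No, different subnets (188.104.113.0 vs 20.101.11.0)


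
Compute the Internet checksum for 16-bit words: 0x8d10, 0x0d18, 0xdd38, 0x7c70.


Sum all words (with carry folding):
+ 0x8d10 = 0x8d10
+ 0x0d18 = 0x9a28
+ 0xdd38 = 0x7761
+ 0x7c70 = 0xf3d1
One's complement: ~0xf3d1
Checksum = 0x0c2e


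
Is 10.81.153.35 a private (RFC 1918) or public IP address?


RFC 1918 private ranges:
  10.0.0.0/8 (10.0.0.0 - 10.255.255.255)
  172.16.0.0/12 (172.16.0.0 - 172.31.255.255)
  192.168.0.0/16 (192.168.0.0 - 192.168.255.255)
Private (in 10.0.0.0/8)


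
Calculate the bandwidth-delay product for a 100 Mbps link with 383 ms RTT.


BDP = bandwidth * RTT
= 100 Mbps * 383 ms
= 100 * 1e6 * 383 / 1000 bits
= 38300000 bits
= 4787500 bytes
= 4675.293 KB
BDP = 38300000 bits (4787500 bytes)


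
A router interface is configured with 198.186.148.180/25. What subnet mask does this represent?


/25 means 25 network bits, 7 host bits
Binary: 11111111111111111111111110000000
Mask: 255.255.255.128


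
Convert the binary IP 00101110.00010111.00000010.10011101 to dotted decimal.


00101110 = 46
00010111 = 23
00000010 = 2
10011101 = 157
IP: 46.23.2.157


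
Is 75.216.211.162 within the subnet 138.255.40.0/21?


Subnet network: 138.255.40.0
Test IP AND mask: 75.216.208.0
No, 75.216.211.162 is not in 138.255.40.0/21


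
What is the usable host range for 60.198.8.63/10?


Network: 60.192.0.0
Broadcast: 60.255.255.255
First usable = network + 1
Last usable = broadcast - 1
Range: 60.192.0.1 to 60.255.255.254


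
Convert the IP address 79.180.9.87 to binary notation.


79 = 01001111
180 = 10110100
9 = 00001001
87 = 01010111
Binary: 01001111.10110100.00001001.01010111


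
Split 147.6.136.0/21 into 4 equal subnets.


New prefix = 21 + 2 = 23
Each subnet has 512 addresses
  147.6.136.0/23
  147.6.138.0/23
  147.6.140.0/23
  147.6.142.0/23
Subnets: 147.6.136.0/23, 147.6.138.0/23, 147.6.140.0/23, 147.6.142.0/23


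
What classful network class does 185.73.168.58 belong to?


First octet: 185
Binary: 10111001
10xxxxxx -> Class B (128-191)
Class B, default mask 255.255.0.0 (/16)


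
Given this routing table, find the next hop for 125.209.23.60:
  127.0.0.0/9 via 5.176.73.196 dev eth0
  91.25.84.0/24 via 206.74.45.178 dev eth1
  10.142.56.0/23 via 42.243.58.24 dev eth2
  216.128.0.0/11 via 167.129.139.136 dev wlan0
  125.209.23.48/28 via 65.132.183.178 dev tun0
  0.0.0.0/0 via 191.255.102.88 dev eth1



Longest prefix match for 125.209.23.60:
  /9 127.0.0.0: no
  /24 91.25.84.0: no
  /23 10.142.56.0: no
  /11 216.128.0.0: no
  /28 125.209.23.48: MATCH
  /0 0.0.0.0: MATCH
Selected: next-hop 65.132.183.178 via tun0 (matched /28)


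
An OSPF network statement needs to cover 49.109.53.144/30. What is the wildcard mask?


Subnet mask: 255.255.255.252
Wildcard = 255.255.255.255 - subnet mask
255 - 255 = 0
255 - 255 = 0
255 - 255 = 0
255 - 252 = 3
Wildcard: 0.0.0.3


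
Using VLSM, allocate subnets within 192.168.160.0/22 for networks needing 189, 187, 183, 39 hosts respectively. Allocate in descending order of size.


189 hosts -> /24 (254 usable): 192.168.160.0/24
187 hosts -> /24 (254 usable): 192.168.161.0/24
183 hosts -> /24 (254 usable): 192.168.162.0/24
39 hosts -> /26 (62 usable): 192.168.163.0/26
Allocation: 192.168.160.0/24 (189 hosts, 254 usable); 192.168.161.0/24 (187 hosts, 254 usable); 192.168.162.0/24 (183 hosts, 254 usable); 192.168.163.0/26 (39 hosts, 62 usable)


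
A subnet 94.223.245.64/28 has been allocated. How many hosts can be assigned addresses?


Host bits = 32 - 28 = 4
Total addresses = 2^4 = 16
Usable = total - 2 (network and broadcast)
Usable hosts: 14


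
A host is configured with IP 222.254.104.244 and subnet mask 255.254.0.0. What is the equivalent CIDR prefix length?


Binary: 11111111.11111110.00000000.00000000
Count leading 1s
Prefix: /15


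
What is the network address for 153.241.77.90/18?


IP:   10011001.11110001.01001101.01011010
Mask: 11111111.11111111.11000000.00000000
AND operation:
Net:  10011001.11110001.01000000.00000000
Network: 153.241.64.0/18


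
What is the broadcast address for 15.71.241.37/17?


Network: 15.71.128.0/17
Host bits = 15
Set all host bits to 1:
Broadcast: 15.71.255.255


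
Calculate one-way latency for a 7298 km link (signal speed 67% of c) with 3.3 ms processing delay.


Speed = 0.67 * 3e5 km/s = 201000 km/s
Propagation delay = 7298 / 201000 = 0.0363 s = 36.3085 ms
Processing delay = 3.3 ms
Total one-way latency = 39.6085 ms


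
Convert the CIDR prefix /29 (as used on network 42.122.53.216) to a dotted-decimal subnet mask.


/29 means 29 network bits, 3 host bits
Binary: 11111111111111111111111111111000
Mask: 255.255.255.248


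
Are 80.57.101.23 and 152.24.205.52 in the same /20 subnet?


Mask: 255.255.240.0
80.57.101.23 AND mask = 80.57.96.0
152.24.205.52 AND mask = 152.24.192.0
No, different subnets (80.57.96.0 vs 152.24.192.0)


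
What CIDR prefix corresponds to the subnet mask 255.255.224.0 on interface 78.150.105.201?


Binary: 11111111.11111111.11100000.00000000
Count leading 1s
Prefix: /19


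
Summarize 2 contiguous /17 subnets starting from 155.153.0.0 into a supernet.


Original prefix: /17
Number of subnets: 2 = 2^1
New prefix = 17 - 1 = 16
Supernet: 155.153.0.0/16


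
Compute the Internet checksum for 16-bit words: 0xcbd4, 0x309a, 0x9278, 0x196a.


Sum all words (with carry folding):
+ 0xcbd4 = 0xcbd4
+ 0x309a = 0xfc6e
+ 0x9278 = 0x8ee7
+ 0x196a = 0xa851
One's complement: ~0xa851
Checksum = 0x57ae


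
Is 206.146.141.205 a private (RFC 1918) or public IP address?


RFC 1918 private ranges:
  10.0.0.0/8 (10.0.0.0 - 10.255.255.255)
  172.16.0.0/12 (172.16.0.0 - 172.31.255.255)
  192.168.0.0/16 (192.168.0.0 - 192.168.255.255)
Public (not in any RFC 1918 range)


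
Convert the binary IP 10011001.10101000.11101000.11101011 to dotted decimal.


10011001 = 153
10101000 = 168
11101000 = 232
11101011 = 235
IP: 153.168.232.235


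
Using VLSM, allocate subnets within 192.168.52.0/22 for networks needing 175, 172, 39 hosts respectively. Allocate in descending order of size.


175 hosts -> /24 (254 usable): 192.168.52.0/24
172 hosts -> /24 (254 usable): 192.168.53.0/24
39 hosts -> /26 (62 usable): 192.168.54.0/26
Allocation: 192.168.52.0/24 (175 hosts, 254 usable); 192.168.53.0/24 (172 hosts, 254 usable); 192.168.54.0/26 (39 hosts, 62 usable)


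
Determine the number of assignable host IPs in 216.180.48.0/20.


Host bits = 32 - 20 = 12
Total addresses = 2^12 = 4096
Usable = total - 2 (network and broadcast)
Usable hosts: 4094


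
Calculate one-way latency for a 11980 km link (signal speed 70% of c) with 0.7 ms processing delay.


Speed = 0.7 * 3e5 km/s = 210000 km/s
Propagation delay = 11980 / 210000 = 0.057 s = 57.0476 ms
Processing delay = 0.7 ms
Total one-way latency = 57.7476 ms


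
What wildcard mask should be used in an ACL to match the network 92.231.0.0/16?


Subnet mask: 255.255.0.0
Wildcard = 255.255.255.255 - subnet mask
255 - 255 = 0
255 - 255 = 0
255 - 0 = 255
255 - 0 = 255
Wildcard: 0.0.255.255


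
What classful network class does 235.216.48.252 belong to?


First octet: 235
Binary: 11101011
1110xxxx -> Class D (224-239)
Class D (multicast), default mask N/A


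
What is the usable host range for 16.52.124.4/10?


Network: 16.0.0.0
Broadcast: 16.63.255.255
First usable = network + 1
Last usable = broadcast - 1
Range: 16.0.0.1 to 16.63.255.254


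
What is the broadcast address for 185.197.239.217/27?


Network: 185.197.239.192/27
Host bits = 5
Set all host bits to 1:
Broadcast: 185.197.239.223


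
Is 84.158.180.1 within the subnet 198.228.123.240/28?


Subnet network: 198.228.123.240
Test IP AND mask: 84.158.180.0
No, 84.158.180.1 is not in 198.228.123.240/28


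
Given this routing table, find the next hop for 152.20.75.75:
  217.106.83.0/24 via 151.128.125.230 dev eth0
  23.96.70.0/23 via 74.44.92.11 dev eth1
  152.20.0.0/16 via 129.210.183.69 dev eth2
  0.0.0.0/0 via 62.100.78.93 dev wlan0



Longest prefix match for 152.20.75.75:
  /24 217.106.83.0: no
  /23 23.96.70.0: no
  /16 152.20.0.0: MATCH
  /0 0.0.0.0: MATCH
Selected: next-hop 129.210.183.69 via eth2 (matched /16)


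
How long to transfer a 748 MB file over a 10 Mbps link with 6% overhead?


Effective throughput = 10 * (1 - 6/100) = 9.4 Mbps
File size in Mb = 748 * 8 = 5984 Mb
Time = 5984 / 9.4
Time = 636.5957 seconds


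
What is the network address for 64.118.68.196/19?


IP:   01000000.01110110.01000100.11000100
Mask: 11111111.11111111.11100000.00000000
AND operation:
Net:  01000000.01110110.01000000.00000000
Network: 64.118.64.0/19


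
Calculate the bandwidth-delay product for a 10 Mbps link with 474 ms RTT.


BDP = bandwidth * RTT
= 10 Mbps * 474 ms
= 10 * 1e6 * 474 / 1000 bits
= 4740000 bits
= 592500 bytes
= 578.6133 KB
BDP = 4740000 bits (592500 bytes)


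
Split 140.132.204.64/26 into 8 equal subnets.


New prefix = 26 + 3 = 29
Each subnet has 8 addresses
  140.132.204.64/29
  140.132.204.72/29
  140.132.204.80/29
  140.132.204.88/29
  140.132.204.96/29
  140.132.204.104/29
  140.132.204.112/29
  140.132.204.120/29
Subnets: 140.132.204.64/29, 140.132.204.72/29, 140.132.204.80/29, 140.132.204.88/29, 140.132.204.96/29, 140.132.204.104/29, 140.132.204.112/29, 140.132.204.120/29


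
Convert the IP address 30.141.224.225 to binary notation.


30 = 00011110
141 = 10001101
224 = 11100000
225 = 11100001
Binary: 00011110.10001101.11100000.11100001


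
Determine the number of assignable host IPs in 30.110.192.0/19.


Host bits = 32 - 19 = 13
Total addresses = 2^13 = 8192
Usable = total - 2 (network and broadcast)
Usable hosts: 8190


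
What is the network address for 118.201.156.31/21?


IP:   01110110.11001001.10011100.00011111
Mask: 11111111.11111111.11111000.00000000
AND operation:
Net:  01110110.11001001.10011000.00000000
Network: 118.201.152.0/21


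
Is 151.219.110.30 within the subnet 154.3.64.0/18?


Subnet network: 154.3.64.0
Test IP AND mask: 151.219.64.0
No, 151.219.110.30 is not in 154.3.64.0/18


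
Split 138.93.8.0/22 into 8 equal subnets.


New prefix = 22 + 3 = 25
Each subnet has 128 addresses
  138.93.8.0/25
  138.93.8.128/25
  138.93.9.0/25
  138.93.9.128/25
  138.93.10.0/25
  138.93.10.128/25
  138.93.11.0/25
  138.93.11.128/25
Subnets: 138.93.8.0/25, 138.93.8.128/25, 138.93.9.0/25, 138.93.9.128/25, 138.93.10.0/25, 138.93.10.128/25, 138.93.11.0/25, 138.93.11.128/25
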